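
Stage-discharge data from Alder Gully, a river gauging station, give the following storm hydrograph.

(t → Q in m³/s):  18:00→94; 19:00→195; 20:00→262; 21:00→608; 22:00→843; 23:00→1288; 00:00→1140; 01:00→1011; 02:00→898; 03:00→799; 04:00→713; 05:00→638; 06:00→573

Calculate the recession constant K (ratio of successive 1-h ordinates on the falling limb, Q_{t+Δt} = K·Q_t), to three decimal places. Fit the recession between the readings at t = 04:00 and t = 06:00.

Using the recession-limb readings at t = 04:00 and t = 06:00: Q falls from 713 to 573 m³/s over 2 intervals.
K = (Q₂/Q₁)^(1/2) = (573/713)^(1/2) = 0.896.

K ≈ 0.896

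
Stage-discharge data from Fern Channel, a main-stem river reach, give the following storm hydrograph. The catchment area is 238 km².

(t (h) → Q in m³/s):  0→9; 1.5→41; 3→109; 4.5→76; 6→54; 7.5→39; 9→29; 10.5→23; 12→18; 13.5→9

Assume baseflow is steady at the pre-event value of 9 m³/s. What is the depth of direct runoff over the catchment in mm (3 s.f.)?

d ≈ 7.19 mm

Direct runoff: 0.0, 32.0, 100.0, 67.0, 45.0, 30.0, 20.0, 14.0, 9.0, 0.0 m³/s; ΣQ_DR = 317.0 m³/s.
V = ΣQ_DR · Δt = 317.0 × 5400 s = 1.712 × 10^6 m³.
Over A = 238 km², depth = V / A = 7.19 mm.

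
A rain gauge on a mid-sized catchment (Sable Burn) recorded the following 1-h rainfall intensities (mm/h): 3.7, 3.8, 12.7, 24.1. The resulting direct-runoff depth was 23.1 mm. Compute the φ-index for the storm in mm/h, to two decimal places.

Only the 2 blocks with intensity above φ contribute runoff: 12.7, 24.1 mm/h.
Σ(I−φ)·Δt = d  ⇒  (12.7+24.1 − 2φ)·1 = 23.1
φ = (36.80 − 23.1/1) / 2 = 6.85 mm/h.

φ ≈ 6.85 mm/h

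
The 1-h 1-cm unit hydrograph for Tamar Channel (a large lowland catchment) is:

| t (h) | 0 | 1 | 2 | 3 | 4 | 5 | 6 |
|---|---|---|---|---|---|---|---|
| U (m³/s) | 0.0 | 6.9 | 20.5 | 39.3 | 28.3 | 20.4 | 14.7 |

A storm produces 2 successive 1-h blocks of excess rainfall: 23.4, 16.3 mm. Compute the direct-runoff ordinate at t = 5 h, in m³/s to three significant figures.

By discrete convolution, Q_j = Σ (P_i / 10 mm) · U_{j−i}.
At t = 5 h (j=5): Q = (23.4/10)·20.4 + (16.3/10)·28.3 = 93.9 m³/s.

Q ≈ 93.9 m³/s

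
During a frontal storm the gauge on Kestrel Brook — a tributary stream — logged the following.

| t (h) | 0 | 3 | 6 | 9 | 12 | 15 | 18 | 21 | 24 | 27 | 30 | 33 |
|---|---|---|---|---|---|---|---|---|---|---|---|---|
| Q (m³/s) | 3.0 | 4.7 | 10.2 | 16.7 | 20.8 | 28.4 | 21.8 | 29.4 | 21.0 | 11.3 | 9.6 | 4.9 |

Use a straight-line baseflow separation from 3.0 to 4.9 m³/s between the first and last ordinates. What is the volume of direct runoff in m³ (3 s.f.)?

V ≈ 1.45 × 10^6 m³

Direct-runoff ordinates (Q − Q_b): 0.00, 1.53, 6.85, 13.18, 17.11, 24.54, 17.76, 25.19, 16.62, 6.75, 4.87, 0.00 m³/s.
ΣQ_DR = 134.4 m³/s.
With Δt = 3 h = 10800 s, V = ΣQ_DR · Δt = 134.4 × 10800 = 1.45 × 10^6 m³.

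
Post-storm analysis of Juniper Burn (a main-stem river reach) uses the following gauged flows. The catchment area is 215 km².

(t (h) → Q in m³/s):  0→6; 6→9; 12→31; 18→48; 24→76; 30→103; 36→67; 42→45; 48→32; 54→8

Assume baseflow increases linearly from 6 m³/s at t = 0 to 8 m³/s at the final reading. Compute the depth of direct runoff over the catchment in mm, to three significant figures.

d ≈ 35.7 mm

Direct runoff: 0.00, 2.78, 24.56, 41.33, 69.11, 95.89, 59.67, 37.44, 24.22, 0.00 m³/s; ΣQ_DR = 355.0 m³/s.
V = ΣQ_DR · Δt = 355.0 × 21600 s = 7.668 × 10^6 m³.
Over A = 215 km², depth = V / A = 35.7 mm.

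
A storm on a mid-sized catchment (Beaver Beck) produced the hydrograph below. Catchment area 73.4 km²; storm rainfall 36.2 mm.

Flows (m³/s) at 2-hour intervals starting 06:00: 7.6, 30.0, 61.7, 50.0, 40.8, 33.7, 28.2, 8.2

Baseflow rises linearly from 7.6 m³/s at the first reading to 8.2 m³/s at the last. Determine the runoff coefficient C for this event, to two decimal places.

C ≈ 0.53

ΣQ_DR = 197.0 m³/s; V = ΣQ_DR·Δt = 1.418 × 10^6 m³.
Runoff depth d = V / A = 19.32 mm.
C = d / P = 19.32 / 36.2 = 0.53.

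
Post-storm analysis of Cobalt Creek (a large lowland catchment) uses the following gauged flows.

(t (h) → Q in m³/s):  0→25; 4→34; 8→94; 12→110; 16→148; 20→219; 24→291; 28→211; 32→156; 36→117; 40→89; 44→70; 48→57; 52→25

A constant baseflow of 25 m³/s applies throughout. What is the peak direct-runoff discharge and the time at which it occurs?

Subtracting baseflow gives direct-runoff ordinates: 0.0, 9.0, 69.0, 85.0, 123.0, 194.0, 266.0, 186.0, 131.0, 92.0, 64.0, 45.0, 32.0, 0.0 m³/s.
The maximum is 266.0 m³/s, occurring at the reading for t = 24 h.

Q_p = 266.0 m³/s at t = 24 h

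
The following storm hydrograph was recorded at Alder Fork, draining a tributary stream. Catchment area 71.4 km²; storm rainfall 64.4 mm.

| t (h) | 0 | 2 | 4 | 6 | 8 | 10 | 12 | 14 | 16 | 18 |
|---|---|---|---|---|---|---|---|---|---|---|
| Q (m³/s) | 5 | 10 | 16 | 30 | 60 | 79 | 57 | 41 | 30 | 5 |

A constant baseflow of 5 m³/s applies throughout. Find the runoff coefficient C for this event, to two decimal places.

ΣQ_DR = 283.0 m³/s; V = ΣQ_DR·Δt = 2.038 × 10^6 m³.
Runoff depth d = V / A = 28.54 mm.
C = d / P = 28.54 / 64.4 = 0.44.

C ≈ 0.44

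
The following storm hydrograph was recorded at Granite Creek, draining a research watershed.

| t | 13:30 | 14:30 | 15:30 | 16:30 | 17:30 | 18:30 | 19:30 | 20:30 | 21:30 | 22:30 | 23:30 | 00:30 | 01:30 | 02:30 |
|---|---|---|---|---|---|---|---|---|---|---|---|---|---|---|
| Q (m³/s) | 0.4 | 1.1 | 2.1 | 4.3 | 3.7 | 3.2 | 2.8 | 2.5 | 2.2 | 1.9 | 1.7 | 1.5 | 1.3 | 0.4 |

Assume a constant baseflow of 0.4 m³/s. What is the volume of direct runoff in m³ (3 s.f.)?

Direct-runoff ordinates (Q − Q_b): 0.0, 0.7, 1.7, 3.9, 3.3, 2.8, 2.4, 2.1, 1.8, 1.5, 1.3, 1.1, 0.9, 0.0 m³/s.
ΣQ_DR = 23.50 m³/s.
With Δt = 1 h = 3600 s, V = ΣQ_DR · Δt = 23.50 × 3600 = 84600 m³.

V ≈ 84600 m³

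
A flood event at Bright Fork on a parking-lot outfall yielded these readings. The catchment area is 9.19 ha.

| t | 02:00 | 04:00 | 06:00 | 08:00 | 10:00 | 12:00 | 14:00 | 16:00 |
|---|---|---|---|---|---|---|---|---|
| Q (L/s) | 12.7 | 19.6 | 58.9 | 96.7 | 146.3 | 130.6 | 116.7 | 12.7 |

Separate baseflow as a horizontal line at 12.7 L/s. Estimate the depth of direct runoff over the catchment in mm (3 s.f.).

Direct runoff: 0.0, 6.9, 46.2, 84.0, 133.6, 117.9, 104.0, 0.0 L/s; ΣQ_DR = 492.6 L/s.
V = ΣQ_DR · Δt = 492.6 × 7200 s = 3.547 × 10^6 L.
Over A = 9.19 ha, depth = V / A = 38.6 mm.

d ≈ 38.6 mm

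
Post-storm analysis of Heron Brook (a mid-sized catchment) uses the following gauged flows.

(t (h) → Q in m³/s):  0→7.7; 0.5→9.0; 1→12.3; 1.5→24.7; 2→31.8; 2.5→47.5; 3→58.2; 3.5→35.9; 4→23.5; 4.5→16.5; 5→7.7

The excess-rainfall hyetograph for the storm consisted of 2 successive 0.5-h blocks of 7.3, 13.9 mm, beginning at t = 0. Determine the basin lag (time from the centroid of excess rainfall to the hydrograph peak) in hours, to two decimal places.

Centroid of excess rainfall: t_c = Σ P_i·t̄_i / ΣP_i = 0.5778 h (block centres at 0.25, 0.75 h).
Hydrograph peak occurs at t = 3 h, so basin lag t_L = 3 − 0.5778 = 2.42 h.

t_L ≈ 2.42 h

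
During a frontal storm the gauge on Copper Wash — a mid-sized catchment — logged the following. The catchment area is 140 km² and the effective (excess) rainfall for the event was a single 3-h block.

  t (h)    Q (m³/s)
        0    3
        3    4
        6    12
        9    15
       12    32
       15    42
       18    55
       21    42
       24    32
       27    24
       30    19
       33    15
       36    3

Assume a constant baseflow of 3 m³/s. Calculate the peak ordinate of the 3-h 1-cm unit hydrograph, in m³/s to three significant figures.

U_p ≈ 26.0 m³/s

Direct runoff: 0.0, 1.0, 9.0, 12.0, 29.0, 39.0, 52.0, 39.0, 29.0, 21.0, 16.0, 12.0, 0.0 m³/s; ΣQ_DR = 259.0 m³/s, peak = 52.0 m³/s.
Runoff depth d = ΣQ_DR·Δt / A = 259.0 × 10800 / (140 km²) = 19.98 mm.
The 1-cm UH is the DRH scaled by (10 mm)/d, so U_p = 52.0 × 10/19.98 = 26.0 m³/s.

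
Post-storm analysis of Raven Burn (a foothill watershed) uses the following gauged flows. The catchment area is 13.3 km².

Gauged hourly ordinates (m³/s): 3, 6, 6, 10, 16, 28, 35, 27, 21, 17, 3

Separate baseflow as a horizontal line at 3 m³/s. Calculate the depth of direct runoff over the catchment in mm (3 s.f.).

d ≈ 37.6 mm

Direct runoff: 0.0, 3.0, 3.0, 7.0, 13.0, 25.0, 32.0, 24.0, 18.0, 14.0, 0.0 m³/s; ΣQ_DR = 139.0 m³/s.
V = ΣQ_DR · Δt = 139.0 × 3600 s = 5.004 × 10^5 m³.
Over A = 13.3 km², depth = V / A = 37.6 mm.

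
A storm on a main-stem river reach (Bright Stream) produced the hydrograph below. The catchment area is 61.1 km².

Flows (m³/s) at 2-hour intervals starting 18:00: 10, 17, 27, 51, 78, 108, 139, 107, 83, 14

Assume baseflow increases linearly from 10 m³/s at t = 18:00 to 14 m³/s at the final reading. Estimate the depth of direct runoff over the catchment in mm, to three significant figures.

d ≈ 60.6 mm

Direct runoff: 0.00, 6.56, 16.11, 39.67, 66.22, 95.78, 126.33, 93.89, 69.44, 0.00 m³/s; ΣQ_DR = 514.0 m³/s.
V = ΣQ_DR · Δt = 514.0 × 7200 s = 3.701 × 10^6 m³.
Over A = 61.1 km², depth = V / A = 60.6 mm.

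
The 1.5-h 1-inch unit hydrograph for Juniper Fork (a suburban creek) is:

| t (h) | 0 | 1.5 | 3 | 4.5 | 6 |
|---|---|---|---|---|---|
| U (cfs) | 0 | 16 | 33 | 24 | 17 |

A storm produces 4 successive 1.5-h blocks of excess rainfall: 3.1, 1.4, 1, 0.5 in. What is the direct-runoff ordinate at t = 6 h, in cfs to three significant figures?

Q ≈ 127 cfs

By discrete convolution, Q_j = Σ (P_i / 1 in) · U_{j−i}.
At t = 6 h (j=4): Q = (3.1/1)·17 + (1.4/1)·24 + (1/1)·33 + (0.5/1)·16 = 127 cfs.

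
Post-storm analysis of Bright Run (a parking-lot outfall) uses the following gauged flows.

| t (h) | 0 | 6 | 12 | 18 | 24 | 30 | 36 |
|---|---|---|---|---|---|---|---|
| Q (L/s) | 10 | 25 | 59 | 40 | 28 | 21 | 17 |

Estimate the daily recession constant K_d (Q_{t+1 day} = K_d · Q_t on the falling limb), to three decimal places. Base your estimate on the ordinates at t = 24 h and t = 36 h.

Between t = 24 h and t = 36 h the flow falls from 28 to 17 L/s over 2×6 h = 12 h.
Per-interval ratio K = (17/28)^(1/2) = 0.7792; K_d = K^(24/6) = 0.369.

K_d ≈ 0.369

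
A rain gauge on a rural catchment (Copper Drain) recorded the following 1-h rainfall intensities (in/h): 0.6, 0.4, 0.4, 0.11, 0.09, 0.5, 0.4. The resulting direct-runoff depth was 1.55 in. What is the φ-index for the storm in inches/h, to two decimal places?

φ ≈ 0.15 in/h

Only the 5 blocks with intensity above φ contribute runoff: 0.6, 0.4, 0.4, 0.5, 0.4 in/h.
Σ(I−φ)·Δt = d  ⇒  (0.6+0.4+0.4+0.5+0.4 − 5φ)·1 = 1.55
φ = (2.300 − 1.55/1) / 5 = 0.15 in/h.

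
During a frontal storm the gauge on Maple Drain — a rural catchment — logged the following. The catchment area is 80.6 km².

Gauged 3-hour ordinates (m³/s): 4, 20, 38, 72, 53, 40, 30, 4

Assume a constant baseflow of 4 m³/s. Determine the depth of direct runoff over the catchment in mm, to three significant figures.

d ≈ 30.7 mm

Direct runoff: 0.0, 16.0, 34.0, 68.0, 49.0, 36.0, 26.0, 0.0 m³/s; ΣQ_DR = 229.0 m³/s.
V = ΣQ_DR · Δt = 229.0 × 10800 s = 2.473 × 10^6 m³.
Over A = 80.6 km², depth = V / A = 30.7 mm.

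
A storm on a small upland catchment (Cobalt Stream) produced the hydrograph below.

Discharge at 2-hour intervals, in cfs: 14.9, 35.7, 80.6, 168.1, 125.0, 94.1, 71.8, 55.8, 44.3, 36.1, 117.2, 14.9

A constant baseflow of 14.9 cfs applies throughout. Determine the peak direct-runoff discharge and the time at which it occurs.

Subtracting baseflow gives direct-runoff ordinates: 0.0, 20.8, 65.7, 153.2, 110.1, 79.2, 56.9, 40.9, 29.4, 21.2, 102.3, 0.0 cfs.
The maximum is 153.2 cfs, occurring at the reading for t = 6 h.

Q_p = 153.2 cfs at t = 6 h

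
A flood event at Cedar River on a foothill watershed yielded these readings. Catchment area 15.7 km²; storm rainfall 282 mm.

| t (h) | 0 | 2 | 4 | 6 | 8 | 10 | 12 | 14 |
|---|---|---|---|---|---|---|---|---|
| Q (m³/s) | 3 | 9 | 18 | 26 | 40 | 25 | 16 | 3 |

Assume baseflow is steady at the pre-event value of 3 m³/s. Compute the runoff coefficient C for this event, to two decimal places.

C ≈ 0.19

ΣQ_DR = 116.0 m³/s; V = ΣQ_DR·Δt = 8.352 × 10^5 m³.
Runoff depth d = V / A = 53.20 mm.
C = d / P = 53.20 / 282 = 0.19.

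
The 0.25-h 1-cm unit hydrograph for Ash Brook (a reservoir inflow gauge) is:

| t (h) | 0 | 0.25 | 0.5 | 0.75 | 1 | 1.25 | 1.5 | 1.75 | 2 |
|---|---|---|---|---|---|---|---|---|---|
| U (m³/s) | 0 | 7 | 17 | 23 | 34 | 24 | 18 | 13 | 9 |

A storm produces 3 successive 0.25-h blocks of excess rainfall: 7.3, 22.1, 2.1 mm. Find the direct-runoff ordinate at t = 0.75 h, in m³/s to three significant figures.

By discrete convolution, Q_j = Σ (P_i / 10 mm) · U_{j−i}.
At t = 0.75 h (j=3): Q = (7.3/10)·23 + (22.1/10)·17 + (2.1/10)·7 = 55.8 m³/s.

Q ≈ 55.8 m³/s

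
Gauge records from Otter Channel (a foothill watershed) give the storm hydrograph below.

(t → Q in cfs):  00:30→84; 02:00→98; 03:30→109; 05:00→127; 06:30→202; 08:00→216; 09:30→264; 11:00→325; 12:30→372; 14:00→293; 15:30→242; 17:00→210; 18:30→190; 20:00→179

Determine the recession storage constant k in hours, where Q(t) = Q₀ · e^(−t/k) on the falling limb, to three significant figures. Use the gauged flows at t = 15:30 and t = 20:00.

k ≈ 14.9 h

On the falling limb, Q drops from 242 to 179 cfs between t = 15:30 and t = 20:00 (Δt = 4.5 h).
k = −Δt / ln(Q₂/Q₁) = −4.5 / ln(179/242) = 14.9 h.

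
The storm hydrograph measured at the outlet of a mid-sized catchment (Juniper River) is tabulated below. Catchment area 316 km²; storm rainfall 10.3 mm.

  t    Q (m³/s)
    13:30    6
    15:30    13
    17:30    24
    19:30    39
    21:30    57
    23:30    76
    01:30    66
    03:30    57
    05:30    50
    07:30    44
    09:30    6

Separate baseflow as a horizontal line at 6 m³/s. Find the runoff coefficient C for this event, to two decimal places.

C ≈ 0.82

ΣQ_DR = 372.0 m³/s; V = ΣQ_DR·Δt = 2.678 × 10^6 m³.
Runoff depth d = V / A = 8.476 mm.
C = d / P = 8.476 / 10.3 = 0.82.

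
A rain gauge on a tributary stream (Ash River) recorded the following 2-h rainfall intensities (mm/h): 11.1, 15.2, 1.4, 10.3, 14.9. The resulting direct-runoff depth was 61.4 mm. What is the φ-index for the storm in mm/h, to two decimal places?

φ ≈ 5.20 mm/h

Only the 4 blocks with intensity above φ contribute runoff: 11.1, 15.2, 10.3, 14.9 mm/h.
Σ(I−φ)·Δt = d  ⇒  (11.1+15.2+10.3+14.9 − 4φ)·2 = 61.4
φ = (51.50 − 61.4/2) / 4 = 5.20 mm/h.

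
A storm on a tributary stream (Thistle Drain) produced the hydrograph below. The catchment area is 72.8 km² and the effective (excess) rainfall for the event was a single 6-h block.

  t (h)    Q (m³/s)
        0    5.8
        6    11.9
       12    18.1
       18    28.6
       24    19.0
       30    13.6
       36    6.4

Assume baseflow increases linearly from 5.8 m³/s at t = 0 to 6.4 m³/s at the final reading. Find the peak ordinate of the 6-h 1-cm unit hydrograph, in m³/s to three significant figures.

Direct runoff: 0.00, 6.00, 12.10, 22.50, 12.80, 7.30, 0.00 m³/s; ΣQ_DR = 60.70 m³/s, peak = 22.50 m³/s.
Runoff depth d = ΣQ_DR·Δt / A = 60.70 × 21600 / (72.8 km²) = 18.01 mm.
The 1-cm UH is the DRH scaled by (10 mm)/d, so U_p = 22.50 × 10/18.01 = 12.5 m³/s.

U_p ≈ 12.5 m³/s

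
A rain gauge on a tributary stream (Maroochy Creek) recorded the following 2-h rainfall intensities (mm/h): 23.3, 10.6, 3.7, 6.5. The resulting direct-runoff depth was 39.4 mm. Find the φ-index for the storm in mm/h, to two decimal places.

Only the 2 blocks with intensity above φ contribute runoff: 23.3, 10.6 mm/h.
Σ(I−φ)·Δt = d  ⇒  (23.3+10.6 − 2φ)·2 = 39.4
φ = (33.90 − 39.4/2) / 2 = 7.10 mm/h.

φ ≈ 7.10 mm/h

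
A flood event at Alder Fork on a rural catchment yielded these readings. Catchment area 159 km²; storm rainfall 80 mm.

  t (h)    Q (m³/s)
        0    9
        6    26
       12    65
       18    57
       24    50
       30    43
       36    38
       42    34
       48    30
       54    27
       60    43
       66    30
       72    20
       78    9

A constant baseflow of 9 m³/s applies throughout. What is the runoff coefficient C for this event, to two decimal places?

C ≈ 0.60

ΣQ_DR = 355.0 m³/s; V = ΣQ_DR·Δt = 7.668 × 10^6 m³.
Runoff depth d = V / A = 48.23 mm.
C = d / P = 48.23 / 80 = 0.60.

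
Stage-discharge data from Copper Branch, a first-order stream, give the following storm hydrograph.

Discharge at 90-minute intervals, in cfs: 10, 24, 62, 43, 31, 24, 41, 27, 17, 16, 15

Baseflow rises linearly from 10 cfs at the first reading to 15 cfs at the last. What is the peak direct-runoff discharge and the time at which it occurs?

Subtracting baseflow gives direct-runoff ordinates: 0.00, 13.50, 51.00, 31.50, 19.00, 11.50, 28.00, 13.50, 3.00, 1.50, 0.00 cfs.
The maximum is 51.00 cfs, occurring at the reading for t = 3 h.

Q_p = 51.00 cfs at t = 3 h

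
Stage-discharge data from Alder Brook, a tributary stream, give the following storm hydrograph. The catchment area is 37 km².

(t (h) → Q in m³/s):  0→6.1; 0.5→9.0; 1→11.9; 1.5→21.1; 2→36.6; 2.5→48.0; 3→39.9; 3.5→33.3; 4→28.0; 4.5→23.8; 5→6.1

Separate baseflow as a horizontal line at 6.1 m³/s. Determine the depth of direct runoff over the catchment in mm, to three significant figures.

Direct runoff: 0.0, 2.9, 5.8, 15.0, 30.5, 41.9, 33.8, 27.2, 21.9, 17.7, 0.0 m³/s; ΣQ_DR = 196.7 m³/s.
V = ΣQ_DR · Δt = 196.7 × 1800 s = 3.541 × 10^5 m³.
Over A = 37 km², depth = V / A = 9.57 mm.

d ≈ 9.57 mm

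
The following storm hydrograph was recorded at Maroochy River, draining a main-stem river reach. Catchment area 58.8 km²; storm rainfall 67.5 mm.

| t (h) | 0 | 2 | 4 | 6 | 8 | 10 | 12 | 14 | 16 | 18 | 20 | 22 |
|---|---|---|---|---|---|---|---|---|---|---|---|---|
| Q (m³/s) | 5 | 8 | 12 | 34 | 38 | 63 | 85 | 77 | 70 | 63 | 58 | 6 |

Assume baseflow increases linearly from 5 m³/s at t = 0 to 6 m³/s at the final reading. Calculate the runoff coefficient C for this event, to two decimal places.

ΣQ_DR = 453.0 m³/s; V = ΣQ_DR·Δt = 3.262 × 10^6 m³.
Runoff depth d = V / A = 55.47 mm.
C = d / P = 55.47 / 67.5 = 0.82.

C ≈ 0.82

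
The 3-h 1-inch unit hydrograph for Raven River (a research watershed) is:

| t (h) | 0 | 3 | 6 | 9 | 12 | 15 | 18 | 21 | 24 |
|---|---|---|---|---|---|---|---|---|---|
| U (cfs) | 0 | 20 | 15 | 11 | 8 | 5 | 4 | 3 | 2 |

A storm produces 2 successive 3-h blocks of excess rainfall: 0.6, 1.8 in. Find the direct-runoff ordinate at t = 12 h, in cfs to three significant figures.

By discrete convolution, Q_j = Σ (P_i / 1 in) · U_{j−i}.
At t = 12 h (j=4): Q = (0.6/1)·8 + (1.8/1)·11 = 24.6 cfs.

Q ≈ 24.6 cfs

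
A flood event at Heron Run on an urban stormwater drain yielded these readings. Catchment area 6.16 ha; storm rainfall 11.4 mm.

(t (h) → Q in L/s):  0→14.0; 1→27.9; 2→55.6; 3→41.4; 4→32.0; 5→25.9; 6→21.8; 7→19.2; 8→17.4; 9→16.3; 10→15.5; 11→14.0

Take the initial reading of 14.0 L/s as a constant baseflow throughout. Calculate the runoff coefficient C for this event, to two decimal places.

ΣQ_DR = 133.0 L/s; V = ΣQ_DR·Δt = 4.788 × 10^5 L.
Runoff depth d = V / A = 7.773 mm.
C = d / P = 7.773 / 11.4 = 0.68.

C ≈ 0.68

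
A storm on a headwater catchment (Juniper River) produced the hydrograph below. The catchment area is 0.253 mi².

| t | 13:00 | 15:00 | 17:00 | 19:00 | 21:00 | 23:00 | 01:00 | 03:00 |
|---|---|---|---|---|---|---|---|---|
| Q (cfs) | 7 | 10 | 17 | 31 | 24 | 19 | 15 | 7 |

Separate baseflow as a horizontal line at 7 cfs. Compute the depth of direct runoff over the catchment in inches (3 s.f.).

Direct runoff: 0.0, 3.0, 10.0, 24.0, 17.0, 12.0, 8.0, 0.0 cfs; ΣQ_DR = 74.00 cfs.
V = ΣQ_DR · Δt = 74.00 × 7200 s = 5.328 × 10^5 ft³.
Over A = 0.253 mi², depth = V / A = 0.906 in.

d ≈ 0.906 in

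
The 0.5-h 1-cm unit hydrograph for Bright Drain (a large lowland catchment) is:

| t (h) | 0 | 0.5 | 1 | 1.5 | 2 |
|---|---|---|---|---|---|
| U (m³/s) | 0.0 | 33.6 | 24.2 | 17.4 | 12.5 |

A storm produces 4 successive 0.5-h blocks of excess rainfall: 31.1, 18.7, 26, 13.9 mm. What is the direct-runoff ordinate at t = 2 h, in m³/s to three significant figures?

Q ≈ 181 m³/s

By discrete convolution, Q_j = Σ (P_i / 10 mm) · U_{j−i}.
At t = 2 h (j=4): Q = (31.1/10)·12.5 + (18.7/10)·17.4 + (26/10)·24.2 + (13.9/10)·33.6 = 181 m³/s.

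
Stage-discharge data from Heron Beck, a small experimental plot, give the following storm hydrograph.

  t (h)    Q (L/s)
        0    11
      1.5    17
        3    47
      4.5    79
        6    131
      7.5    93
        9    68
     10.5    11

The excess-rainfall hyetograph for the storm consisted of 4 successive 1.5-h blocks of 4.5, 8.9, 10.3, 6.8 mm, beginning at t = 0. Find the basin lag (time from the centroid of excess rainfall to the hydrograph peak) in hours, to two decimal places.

Centroid of excess rainfall: t_c = Σ P_i·t̄_i / ΣP_i = 3.2041 h (block centres at 0.75, 2.25, 3.75, 5.25 h).
Hydrograph peak occurs at t = 6 h, so basin lag t_L = 6 − 3.2041 = 2.80 h.

t_L ≈ 2.80 h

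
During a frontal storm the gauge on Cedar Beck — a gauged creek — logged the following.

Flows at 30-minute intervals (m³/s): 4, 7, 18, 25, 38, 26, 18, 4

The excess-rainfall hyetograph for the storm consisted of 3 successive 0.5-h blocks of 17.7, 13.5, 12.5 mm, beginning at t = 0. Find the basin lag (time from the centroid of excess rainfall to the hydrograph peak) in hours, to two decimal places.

Centroid of excess rainfall: t_c = Σ P_i·t̄_i / ΣP_i = 0.6905 h (block centres at 0.25, 0.75, 1.25 h).
Hydrograph peak occurs at t = 2 h, so basin lag t_L = 2 − 0.6905 = 1.31 h.

t_L ≈ 1.31 h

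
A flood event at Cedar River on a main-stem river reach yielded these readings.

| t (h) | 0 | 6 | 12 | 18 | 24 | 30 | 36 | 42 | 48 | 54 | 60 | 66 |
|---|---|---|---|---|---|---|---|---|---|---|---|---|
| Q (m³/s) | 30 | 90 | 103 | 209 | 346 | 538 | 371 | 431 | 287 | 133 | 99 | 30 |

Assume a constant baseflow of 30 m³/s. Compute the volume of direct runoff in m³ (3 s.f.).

Direct-runoff ordinates (Q − Q_b): 0.0, 60.0, 73.0, 179.0, 316.0, 508.0, 341.0, 401.0, 257.0, 103.0, 69.0, 0.0 m³/s.
ΣQ_DR = 2307 m³/s.
With Δt = 6 h = 21600 s, V = ΣQ_DR · Δt = 2307 × 21600 = 4.98 × 10^7 m³.

V ≈ 4.98 × 10^7 m³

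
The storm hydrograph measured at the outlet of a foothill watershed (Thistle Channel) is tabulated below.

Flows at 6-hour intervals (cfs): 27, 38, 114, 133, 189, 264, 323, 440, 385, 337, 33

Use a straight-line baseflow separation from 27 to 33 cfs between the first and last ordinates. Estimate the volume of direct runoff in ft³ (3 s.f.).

Direct-runoff ordinates (Q − Q_b): 0.00, 10.40, 85.80, 104.20, 159.60, 234.00, 292.40, 408.80, 353.20, 304.60, 0.00 cfs.
ΣQ_DR = 1953 cfs.
With Δt = 6 h = 21600 s, V = ΣQ_DR · Δt = 1953 × 21600 = 4.22 × 10^7 ft³.

V ≈ 4.22 × 10^7 ft³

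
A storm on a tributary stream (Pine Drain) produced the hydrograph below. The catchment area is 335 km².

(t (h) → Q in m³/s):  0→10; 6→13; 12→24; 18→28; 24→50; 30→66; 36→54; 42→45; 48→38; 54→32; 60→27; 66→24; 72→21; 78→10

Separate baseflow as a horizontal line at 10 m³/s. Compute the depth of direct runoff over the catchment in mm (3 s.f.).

d ≈ 19.5 mm

Direct runoff: 0.0, 3.0, 14.0, 18.0, 40.0, 56.0, 44.0, 35.0, 28.0, 22.0, 17.0, 14.0, 11.0, 0.0 m³/s; ΣQ_DR = 302.0 m³/s.
V = ΣQ_DR · Δt = 302.0 × 21600 s = 6.523 × 10^6 m³.
Over A = 335 km², depth = V / A = 19.5 mm.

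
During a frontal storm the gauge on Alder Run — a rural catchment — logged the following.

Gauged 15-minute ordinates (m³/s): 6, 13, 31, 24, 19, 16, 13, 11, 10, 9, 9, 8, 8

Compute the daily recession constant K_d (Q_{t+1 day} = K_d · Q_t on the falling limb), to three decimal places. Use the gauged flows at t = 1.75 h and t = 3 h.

Between t = 1.75 h and t = 3 h the flow falls from 11 to 8 m³/s over 5×0.25 h = 1.25 h.
Per-interval ratio K = (8/11)^(1/5) = 0.9383; K_d = K^(24/0.25) = 0.002.

K_d ≈ 0.002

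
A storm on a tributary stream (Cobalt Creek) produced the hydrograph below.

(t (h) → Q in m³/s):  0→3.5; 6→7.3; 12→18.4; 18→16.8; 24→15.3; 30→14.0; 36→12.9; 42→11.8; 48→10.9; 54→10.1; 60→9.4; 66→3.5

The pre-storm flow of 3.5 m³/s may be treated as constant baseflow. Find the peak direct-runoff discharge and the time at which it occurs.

Q_p = 14.9 m³/s at t = 12 h

Subtracting baseflow gives direct-runoff ordinates: 0.0, 3.8, 14.9, 13.3, 11.8, 10.5, 9.4, 8.3, 7.4, 6.6, 5.9, 0.0 m³/s.
The maximum is 14.9 m³/s, occurring at the reading for t = 12 h.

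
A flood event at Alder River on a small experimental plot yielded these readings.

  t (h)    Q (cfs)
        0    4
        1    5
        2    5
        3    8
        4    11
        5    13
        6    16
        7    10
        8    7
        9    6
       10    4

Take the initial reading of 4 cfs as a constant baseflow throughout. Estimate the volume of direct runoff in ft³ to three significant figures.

Direct-runoff ordinates (Q − Q_b): 0.0, 1.0, 1.0, 4.0, 7.0, 9.0, 12.0, 6.0, 3.0, 2.0, 0.0 cfs.
ΣQ_DR = 45.00 cfs.
With Δt = 1 h = 3600 s, V = ΣQ_DR · Δt = 45.00 × 3600 = 1.62 × 10^5 ft³.

V ≈ 1.62 × 10^5 ft³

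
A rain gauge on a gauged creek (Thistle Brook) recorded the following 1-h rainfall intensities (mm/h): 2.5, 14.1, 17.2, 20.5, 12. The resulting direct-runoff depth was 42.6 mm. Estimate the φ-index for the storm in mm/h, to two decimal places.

φ ≈ 5.30 mm/h

Only the 4 blocks with intensity above φ contribute runoff: 14.1, 17.2, 20.5, 12 mm/h.
Σ(I−φ)·Δt = d  ⇒  (14.1+17.2+20.5+12 − 4φ)·1 = 42.6
φ = (63.80 − 42.6/1) / 4 = 5.30 mm/h.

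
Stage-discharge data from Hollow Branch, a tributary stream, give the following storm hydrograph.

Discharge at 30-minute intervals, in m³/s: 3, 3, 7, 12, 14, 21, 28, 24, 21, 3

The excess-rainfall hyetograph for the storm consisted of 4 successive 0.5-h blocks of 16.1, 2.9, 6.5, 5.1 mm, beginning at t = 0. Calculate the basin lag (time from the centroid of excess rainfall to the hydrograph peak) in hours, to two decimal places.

Centroid of excess rainfall: t_c = Σ P_i·t̄_i / ΣP_i = 0.7598 h (block centres at 0.25, 0.75, 1.25, 1.75 h).
Hydrograph peak occurs at t = 3 h, so basin lag t_L = 3 − 0.7598 = 2.24 h.

t_L ≈ 2.24 h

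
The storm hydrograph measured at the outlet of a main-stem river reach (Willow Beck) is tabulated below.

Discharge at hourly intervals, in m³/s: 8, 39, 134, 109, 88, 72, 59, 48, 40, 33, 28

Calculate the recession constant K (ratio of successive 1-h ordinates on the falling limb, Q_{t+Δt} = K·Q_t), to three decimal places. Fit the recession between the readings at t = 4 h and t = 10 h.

K ≈ 0.826

Using the recession-limb readings at t = 4 h and t = 10 h: Q falls from 88 to 28 m³/s over 6 intervals.
K = (Q₂/Q₁)^(1/6) = (28/88)^(1/6) = 0.826.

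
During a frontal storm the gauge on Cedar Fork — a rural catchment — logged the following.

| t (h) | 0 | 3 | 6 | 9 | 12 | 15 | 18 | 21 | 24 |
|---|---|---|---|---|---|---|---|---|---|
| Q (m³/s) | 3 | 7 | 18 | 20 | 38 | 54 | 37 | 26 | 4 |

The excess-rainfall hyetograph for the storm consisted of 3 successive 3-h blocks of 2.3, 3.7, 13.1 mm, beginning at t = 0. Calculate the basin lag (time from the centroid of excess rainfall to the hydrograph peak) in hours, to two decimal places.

t_L ≈ 8.80 h

Centroid of excess rainfall: t_c = Σ P_i·t̄_i / ΣP_i = 6.1963 h (block centres at 1.5, 4.5, 7.5 h).
Hydrograph peak occurs at t = 15 h, so basin lag t_L = 15 − 6.1963 = 8.80 h.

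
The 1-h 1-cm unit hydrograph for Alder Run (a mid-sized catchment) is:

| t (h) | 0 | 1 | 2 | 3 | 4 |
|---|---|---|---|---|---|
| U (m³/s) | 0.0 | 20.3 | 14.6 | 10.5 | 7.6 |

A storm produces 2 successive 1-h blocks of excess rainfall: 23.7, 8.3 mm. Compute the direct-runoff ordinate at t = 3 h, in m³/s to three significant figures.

Q ≈ 37.0 m³/s

By discrete convolution, Q_j = Σ (P_i / 10 mm) · U_{j−i}.
At t = 3 h (j=3): Q = (23.7/10)·10.5 + (8.3/10)·14.6 = 37.0 m³/s.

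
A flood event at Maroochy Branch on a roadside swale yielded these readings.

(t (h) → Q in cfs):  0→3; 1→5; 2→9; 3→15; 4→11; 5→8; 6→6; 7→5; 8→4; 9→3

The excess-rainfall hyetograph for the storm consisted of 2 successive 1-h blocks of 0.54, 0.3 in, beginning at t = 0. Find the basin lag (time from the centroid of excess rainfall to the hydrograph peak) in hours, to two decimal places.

Centroid of excess rainfall: t_c = Σ P_i·t̄_i / ΣP_i = 0.8571 h (block centres at 0.5, 1.5 h).
Hydrograph peak occurs at t = 3 h, so basin lag t_L = 3 − 0.8571 = 2.14 h.

t_L ≈ 2.14 h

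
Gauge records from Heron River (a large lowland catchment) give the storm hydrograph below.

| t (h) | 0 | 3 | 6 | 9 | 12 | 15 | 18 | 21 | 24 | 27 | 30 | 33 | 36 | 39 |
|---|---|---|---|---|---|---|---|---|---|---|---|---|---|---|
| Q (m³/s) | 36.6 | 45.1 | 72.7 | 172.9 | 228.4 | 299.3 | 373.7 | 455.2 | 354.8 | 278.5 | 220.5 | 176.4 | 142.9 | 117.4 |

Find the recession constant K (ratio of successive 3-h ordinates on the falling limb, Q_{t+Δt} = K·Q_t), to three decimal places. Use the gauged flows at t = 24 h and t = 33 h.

K ≈ 0.792

Using the recession-limb readings at t = 24 h and t = 33 h: Q falls from 354.8 to 176.4 m³/s over 3 intervals.
K = (Q₂/Q₁)^(1/3) = (176.4/354.8)^(1/3) = 0.792.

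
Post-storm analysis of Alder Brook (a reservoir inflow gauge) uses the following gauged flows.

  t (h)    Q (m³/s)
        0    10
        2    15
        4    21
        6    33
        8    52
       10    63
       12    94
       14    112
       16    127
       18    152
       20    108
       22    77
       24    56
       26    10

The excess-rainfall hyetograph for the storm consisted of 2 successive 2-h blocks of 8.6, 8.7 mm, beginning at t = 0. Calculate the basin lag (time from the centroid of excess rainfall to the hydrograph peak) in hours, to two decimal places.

Centroid of excess rainfall: t_c = Σ P_i·t̄_i / ΣP_i = 2.0058 h (block centres at 1, 3 h).
Hydrograph peak occurs at t = 18 h, so basin lag t_L = 18 − 2.0058 = 15.99 h.

t_L ≈ 15.99 h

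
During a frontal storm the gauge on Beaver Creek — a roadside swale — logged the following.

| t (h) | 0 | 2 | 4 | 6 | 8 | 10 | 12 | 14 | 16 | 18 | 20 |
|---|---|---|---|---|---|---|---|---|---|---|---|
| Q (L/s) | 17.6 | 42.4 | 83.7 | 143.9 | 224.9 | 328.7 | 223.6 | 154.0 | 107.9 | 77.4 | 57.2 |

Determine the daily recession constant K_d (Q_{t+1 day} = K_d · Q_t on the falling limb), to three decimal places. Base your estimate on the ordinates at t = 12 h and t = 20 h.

K_d ≈ 0.017

Between t = 12 h and t = 20 h the flow falls from 223.6 to 57.2 L/s over 4×2 h = 8 h.
Per-interval ratio K = (57.2/223.6)^(1/4) = 0.7112; K_d = K^(24/2) = 0.017.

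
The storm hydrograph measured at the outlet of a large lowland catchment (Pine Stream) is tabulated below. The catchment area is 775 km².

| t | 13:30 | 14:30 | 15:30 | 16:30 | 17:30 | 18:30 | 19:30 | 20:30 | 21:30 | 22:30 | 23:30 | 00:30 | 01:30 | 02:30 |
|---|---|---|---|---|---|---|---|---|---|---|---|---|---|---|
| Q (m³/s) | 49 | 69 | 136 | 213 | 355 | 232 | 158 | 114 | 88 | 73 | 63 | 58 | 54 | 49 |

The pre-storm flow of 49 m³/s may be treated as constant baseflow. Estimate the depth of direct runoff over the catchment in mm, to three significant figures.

Direct runoff: 0.0, 20.0, 87.0, 164.0, 306.0, 183.0, 109.0, 65.0, 39.0, 24.0, 14.0, 9.0, 5.0, 0.0 m³/s; ΣQ_DR = 1025 m³/s.
V = ΣQ_DR · Δt = 1025 × 3600 s = 3.690 × 10^6 m³.
Over A = 775 km², depth = V / A = 4.76 mm.

d ≈ 4.76 mm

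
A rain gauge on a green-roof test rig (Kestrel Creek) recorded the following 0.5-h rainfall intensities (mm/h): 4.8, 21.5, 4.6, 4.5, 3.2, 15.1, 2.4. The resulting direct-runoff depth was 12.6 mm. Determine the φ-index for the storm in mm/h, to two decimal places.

φ ≈ 5.70 mm/h

Only the 2 blocks with intensity above φ contribute runoff: 21.5, 15.1 mm/h.
Σ(I−φ)·Δt = d  ⇒  (21.5+15.1 − 2φ)·0.5 = 12.6
φ = (36.60 − 12.6/0.5) / 2 = 5.70 mm/h.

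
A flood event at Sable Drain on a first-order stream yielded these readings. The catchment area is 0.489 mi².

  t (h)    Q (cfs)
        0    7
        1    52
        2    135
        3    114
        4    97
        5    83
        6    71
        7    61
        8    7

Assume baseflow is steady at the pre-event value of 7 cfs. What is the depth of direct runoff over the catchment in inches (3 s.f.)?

d ≈ 1.79 in

Direct runoff: 0.0, 45.0, 128.0, 107.0, 90.0, 76.0, 64.0, 54.0, 0.0 cfs; ΣQ_DR = 564.0 cfs.
V = ΣQ_DR · Δt = 564.0 × 3600 s = 2.030 × 10^6 ft³.
Over A = 0.489 mi², depth = V / A = 1.79 in.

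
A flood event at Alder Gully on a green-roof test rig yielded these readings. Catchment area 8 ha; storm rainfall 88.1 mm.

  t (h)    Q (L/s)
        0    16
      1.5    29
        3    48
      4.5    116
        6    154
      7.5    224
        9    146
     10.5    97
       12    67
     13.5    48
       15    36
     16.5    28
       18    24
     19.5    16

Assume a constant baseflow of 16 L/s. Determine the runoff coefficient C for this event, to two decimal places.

C ≈ 0.63

ΣQ_DR = 825.0 L/s; V = ΣQ_DR·Δt = 4.455 × 10^6 L.
Runoff depth d = V / A = 55.69 mm.
C = d / P = 55.69 / 88.1 = 0.63.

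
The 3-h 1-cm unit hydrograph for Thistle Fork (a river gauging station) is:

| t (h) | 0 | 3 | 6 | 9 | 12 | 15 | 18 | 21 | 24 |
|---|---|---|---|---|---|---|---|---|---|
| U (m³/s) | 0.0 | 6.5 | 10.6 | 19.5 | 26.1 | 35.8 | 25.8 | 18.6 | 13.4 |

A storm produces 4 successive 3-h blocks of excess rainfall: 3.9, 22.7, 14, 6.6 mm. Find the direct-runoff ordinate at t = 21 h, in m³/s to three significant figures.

Q ≈ 133 m³/s

By discrete convolution, Q_j = Σ (P_i / 10 mm) · U_{j−i}.
At t = 21 h (j=7): Q = (3.9/10)·18.6 + (22.7/10)·25.8 + (14/10)·35.8 + (6.6/10)·26.1 = 133 m³/s.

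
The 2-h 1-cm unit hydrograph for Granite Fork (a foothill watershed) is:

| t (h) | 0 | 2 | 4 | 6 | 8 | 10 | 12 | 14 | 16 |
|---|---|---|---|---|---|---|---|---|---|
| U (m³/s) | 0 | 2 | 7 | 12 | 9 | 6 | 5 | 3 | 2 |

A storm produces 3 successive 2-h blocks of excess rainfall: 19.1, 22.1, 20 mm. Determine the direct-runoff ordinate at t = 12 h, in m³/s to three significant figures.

Q ≈ 40.8 m³/s

By discrete convolution, Q_j = Σ (P_i / 10 mm) · U_{j−i}.
At t = 12 h (j=6): Q = (19.1/10)·5 + (22.1/10)·6 + (20/10)·9 = 40.8 m³/s.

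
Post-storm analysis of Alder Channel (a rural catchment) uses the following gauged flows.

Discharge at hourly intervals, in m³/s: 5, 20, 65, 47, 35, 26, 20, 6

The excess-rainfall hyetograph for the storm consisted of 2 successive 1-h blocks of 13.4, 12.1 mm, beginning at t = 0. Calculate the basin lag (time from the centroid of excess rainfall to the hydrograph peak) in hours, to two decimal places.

t_L ≈ 1.03 h

Centroid of excess rainfall: t_c = Σ P_i·t̄_i / ΣP_i = 0.9745 h (block centres at 0.5, 1.5 h).
Hydrograph peak occurs at t = 2 h, so basin lag t_L = 2 − 0.9745 = 1.03 h.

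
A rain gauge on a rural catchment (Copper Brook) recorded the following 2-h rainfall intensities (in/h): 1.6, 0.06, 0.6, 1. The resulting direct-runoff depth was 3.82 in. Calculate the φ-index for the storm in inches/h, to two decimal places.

φ ≈ 0.43 in/h

Only the 3 blocks with intensity above φ contribute runoff: 1.6, 0.6, 1 in/h.
Σ(I−φ)·Δt = d  ⇒  (1.6+0.6+1 − 3φ)·2 = 3.82
φ = (3.200 − 3.82/2) / 3 = 0.43 in/h.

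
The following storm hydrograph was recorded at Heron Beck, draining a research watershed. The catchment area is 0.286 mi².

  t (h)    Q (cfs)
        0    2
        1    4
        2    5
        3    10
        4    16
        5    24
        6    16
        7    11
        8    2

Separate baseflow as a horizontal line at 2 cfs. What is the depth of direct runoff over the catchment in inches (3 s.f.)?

Direct runoff: 0.0, 2.0, 3.0, 8.0, 14.0, 22.0, 14.0, 9.0, 0.0 cfs; ΣQ_DR = 72.00 cfs.
V = ΣQ_DR · Δt = 72.00 × 3600 s = 2.592 × 10^5 ft³.
Over A = 0.286 mi², depth = V / A = 0.390 in.

d ≈ 0.390 in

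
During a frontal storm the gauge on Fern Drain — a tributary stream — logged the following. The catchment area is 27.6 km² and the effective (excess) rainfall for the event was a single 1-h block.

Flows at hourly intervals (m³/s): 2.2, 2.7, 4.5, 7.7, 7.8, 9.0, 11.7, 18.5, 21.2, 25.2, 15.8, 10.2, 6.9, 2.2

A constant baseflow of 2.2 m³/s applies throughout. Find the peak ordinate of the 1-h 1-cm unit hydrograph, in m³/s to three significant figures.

Direct runoff: 0.0, 0.5, 2.3, 5.5, 5.6, 6.8, 9.5, 16.3, 19.0, 23.0, 13.6, 8.0, 4.7, 0.0 m³/s; ΣQ_DR = 114.8 m³/s, peak = 23.0 m³/s.
Runoff depth d = ΣQ_DR·Δt / A = 114.8 × 3600 / (27.6 km²) = 14.97 mm.
The 1-cm UH is the DRH scaled by (10 mm)/d, so U_p = 23.0 × 10/14.97 = 15.4 m³/s.

U_p ≈ 15.4 m³/s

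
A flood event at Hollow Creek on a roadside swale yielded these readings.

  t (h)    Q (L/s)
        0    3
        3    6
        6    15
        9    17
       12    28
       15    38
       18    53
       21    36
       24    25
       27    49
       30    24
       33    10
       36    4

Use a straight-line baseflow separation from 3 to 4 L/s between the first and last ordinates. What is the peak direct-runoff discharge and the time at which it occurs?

Q_p = 49.50 L/s at t = 18 h

Subtracting baseflow gives direct-runoff ordinates: 0.00, 2.92, 11.83, 13.75, 24.67, 34.58, 49.50, 32.42, 21.33, 45.25, 20.17, 6.08, 0.00 L/s.
The maximum is 49.50 L/s, occurring at the reading for t = 18 h.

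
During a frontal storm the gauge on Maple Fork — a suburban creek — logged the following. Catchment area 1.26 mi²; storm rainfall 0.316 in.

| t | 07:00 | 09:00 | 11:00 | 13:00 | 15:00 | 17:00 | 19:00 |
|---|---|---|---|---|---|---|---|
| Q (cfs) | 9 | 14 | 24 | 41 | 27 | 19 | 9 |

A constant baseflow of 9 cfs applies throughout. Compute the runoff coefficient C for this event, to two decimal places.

ΣQ_DR = 80.00 cfs; V = ΣQ_DR·Δt = 5.760 × 10^5 ft³.
Runoff depth d = V / A = 0.1968 in.
C = d / P = 0.1968 / 0.316 = 0.62.

C ≈ 0.62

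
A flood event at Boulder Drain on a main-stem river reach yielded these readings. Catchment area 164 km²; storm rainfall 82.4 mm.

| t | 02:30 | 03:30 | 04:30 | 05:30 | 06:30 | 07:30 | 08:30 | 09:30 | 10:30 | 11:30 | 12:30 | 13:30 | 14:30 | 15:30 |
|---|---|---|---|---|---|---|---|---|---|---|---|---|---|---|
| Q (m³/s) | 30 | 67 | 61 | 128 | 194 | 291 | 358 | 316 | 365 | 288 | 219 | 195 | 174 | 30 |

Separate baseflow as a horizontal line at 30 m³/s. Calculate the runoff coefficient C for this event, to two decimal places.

ΣQ_DR = 2296 m³/s; V = ΣQ_DR·Δt = 8.266 × 10^6 m³.
Runoff depth d = V / A = 50.40 mm.
C = d / P = 50.40 / 82.4 = 0.61.

C ≈ 0.61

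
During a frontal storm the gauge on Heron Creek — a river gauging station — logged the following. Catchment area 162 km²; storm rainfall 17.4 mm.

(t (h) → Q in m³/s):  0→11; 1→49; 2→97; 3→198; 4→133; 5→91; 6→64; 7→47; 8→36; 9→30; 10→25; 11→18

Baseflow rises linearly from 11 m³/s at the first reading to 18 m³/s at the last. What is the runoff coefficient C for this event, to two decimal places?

ΣQ_DR = 625.0 m³/s; V = ΣQ_DR·Δt = 2.250 × 10^6 m³.
Runoff depth d = V / A = 13.89 mm.
C = d / P = 13.89 / 17.4 = 0.80.

C ≈ 0.80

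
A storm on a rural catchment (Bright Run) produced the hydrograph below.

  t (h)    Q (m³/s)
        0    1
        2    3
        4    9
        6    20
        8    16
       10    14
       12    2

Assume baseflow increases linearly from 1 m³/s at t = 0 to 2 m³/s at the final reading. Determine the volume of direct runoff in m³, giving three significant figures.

Direct-runoff ordinates (Q − Q_b): 0.00, 1.83, 7.67, 18.50, 14.33, 12.17, 0.00 m³/s.
ΣQ_DR = 54.50 m³/s.
With Δt = 2 h = 7200 s, V = ΣQ_DR · Δt = 54.50 × 7200 = 3.92 × 10^5 m³.

V ≈ 3.92 × 10^5 m³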